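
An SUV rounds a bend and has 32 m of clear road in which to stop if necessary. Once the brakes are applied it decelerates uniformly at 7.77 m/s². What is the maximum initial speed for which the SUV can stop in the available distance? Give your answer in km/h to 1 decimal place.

v²/(2a) = d ⇒ v = √(2 × 7.770 × 32) = √497.28 = 22.2998 m/s.
22.2998 m/s × 3.6 = 80.279 km/h.

Maximum speed ≈ 80.3 km/h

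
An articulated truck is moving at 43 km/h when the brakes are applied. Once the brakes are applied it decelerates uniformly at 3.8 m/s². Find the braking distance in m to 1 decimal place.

43 km/h ÷ 3.6 = 11.9444 m/s.
Braking distance = v²/(2a) = 11.9444² / (2 × 3.800) = 142.669 / 7.600 = 18.772 m.

Braking distance ≈ 18.8 m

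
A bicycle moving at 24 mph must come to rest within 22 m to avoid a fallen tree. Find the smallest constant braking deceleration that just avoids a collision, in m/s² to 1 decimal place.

Required deceleration ≈ 2.6 m/s²

24 mph × 0.44704 = 10.7290 m/s.
v² = 2a·d ⇒ a = v²/(2d) = 10.7290² / (2 × 22.000) = 115.111 / 44.000 = 2.6162 m/s².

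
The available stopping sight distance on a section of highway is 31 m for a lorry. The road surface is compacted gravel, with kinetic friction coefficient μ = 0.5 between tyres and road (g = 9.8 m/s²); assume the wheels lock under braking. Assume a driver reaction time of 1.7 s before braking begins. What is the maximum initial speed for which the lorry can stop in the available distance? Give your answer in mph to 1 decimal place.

a = μg = 0.5 × 9.8 = 4.900 m/s².
Stopping distance: v·t_r + v²/(2a) = 31 with t_r = 1.7 s and a = 4.900 m/s².
So v² + 16.660 v − 303.80 = 0.
Positive root: v = −a·t_r + √((a·t_r)² + 2a·d) = −8.330 + √(69.389 + 303.80) = 10.9881 m/s.
10.9881 m/s ÷ 0.44704 = 24.580 mph.

Maximum speed ≈ 24.6 mph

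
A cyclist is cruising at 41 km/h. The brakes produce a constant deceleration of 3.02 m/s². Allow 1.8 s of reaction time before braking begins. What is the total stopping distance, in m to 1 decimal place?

41 km/h ÷ 3.6 = 11.3889 m/s.
Reaction distance = v·t_r = 11.3889 × 1.8 = 20.500 m.
Braking distance = v²/(2a) = 11.3889² / (2 × 3.020) = 129.707 / 6.040 = 21.475 m.
Total = 20.500 + 21.475 = 41.975 m.

Total stopping distance ≈ 42.0 m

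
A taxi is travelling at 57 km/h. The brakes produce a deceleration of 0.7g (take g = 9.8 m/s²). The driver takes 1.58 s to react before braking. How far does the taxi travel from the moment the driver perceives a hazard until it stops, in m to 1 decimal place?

57 km/h ÷ 3.6 = 15.8333 m/s.
a = 0.7 × 9.8 = 6.860 m/s².
Reaction distance = v·t_r = 15.8333 × 1.58 = 25.017 m.
Braking distance = v²/(2a) = 15.8333² / (2 × 6.860) = 250.693 / 13.720 = 18.272 m.
Total = 25.017 + 18.272 = 43.289 m.

Total stopping distance ≈ 43.3 m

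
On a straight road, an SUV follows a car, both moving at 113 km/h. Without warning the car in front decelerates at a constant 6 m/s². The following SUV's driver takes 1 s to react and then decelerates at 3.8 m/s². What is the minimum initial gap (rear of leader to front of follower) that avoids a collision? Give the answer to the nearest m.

Minimum gap ≈ 79 m

113 km/h ÷ 3.6 = 31.3889 m/s.
Leader travels v²/(2a_L) = 985.263 / 12.000 = 82.105 m before stopping.
Follower covers v·t_r = 31.3889 × 1 = 31.389 m while reacting, then v²/(2a_F) = 985.263 / 7.600 = 129.640 m while braking, for a total of 31.389 + 129.640 = 161.029 m.
Since a_F ≤ a_L and the follower starts braking later, the follower is never slower than the leader, so the closest approach is when both have stopped.
Minimum gap = 161.029 − 82.105 = 78.924 m.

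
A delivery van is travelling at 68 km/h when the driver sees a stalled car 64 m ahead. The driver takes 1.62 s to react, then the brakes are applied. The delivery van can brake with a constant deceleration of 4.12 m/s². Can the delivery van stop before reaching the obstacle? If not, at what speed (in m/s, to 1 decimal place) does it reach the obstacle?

68 km/h ÷ 3.6 = 18.8889 m/s.
Reaction distance = 18.8889 × 1.62 = 30.600 m.
Braking distance needed to stop: v²/(2a) = 356.791 / 8.240 = 43.300 m, so total needed = 30.600 + 43.300 = 73.900 m > 64 m — it cannot stop.
Distance remaining when braking begins: 64 − 30.600 = 33.400 m.
v² = v₀² − 2a·d = 356.791 − 2 × 4.120 × 33.400 = 81.575 m²/s².
v = √81.575 = 9.032 m/s.

No — it strikes the obstacle at 9.0 m/s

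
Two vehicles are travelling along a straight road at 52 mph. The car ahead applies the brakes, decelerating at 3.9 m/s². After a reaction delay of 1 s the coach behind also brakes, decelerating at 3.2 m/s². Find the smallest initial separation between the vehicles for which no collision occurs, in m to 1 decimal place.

52 mph × 0.44704 = 23.2461 m/s.
Leader travels v²/(2a_L) = 540.381 / 7.800 = 69.280 m before stopping.
Follower covers v·t_r = 23.2461 × 1 = 23.246 m while reacting, then v²/(2a_F) = 540.381 / 6.400 = 84.435 m while braking, for a total of 23.246 + 84.435 = 107.681 m.
Since a_F ≤ a_L and the follower starts braking later, the follower is never slower than the leader, so the closest approach is when both have stopped.
Minimum gap = 107.681 − 69.280 = 38.401 m.

Minimum gap ≈ 38.4 m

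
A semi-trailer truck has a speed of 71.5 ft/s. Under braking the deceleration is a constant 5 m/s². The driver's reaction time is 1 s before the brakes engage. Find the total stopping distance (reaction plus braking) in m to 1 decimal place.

71.5 ft/s × 0.3048 = 21.7932 m/s.
Reaction distance = v·t_r = 21.7932 × 1 = 21.793 m.
Braking distance = v²/(2a) = 21.7932² / (2 × 5.000) = 474.944 / 10.000 = 47.494 m.
Total = 21.793 + 47.494 = 69.287 m.

Total stopping distance ≈ 69.3 m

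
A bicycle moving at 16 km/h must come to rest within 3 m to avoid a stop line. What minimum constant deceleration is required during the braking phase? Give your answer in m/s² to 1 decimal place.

Required deceleration ≈ 3.3 m/s²

16 km/h ÷ 3.6 = 4.4444 m/s.
v² = 2a·d ⇒ a = v²/(2d) = 4.4444² / (2 × 3.000) = 19.753 / 6.000 = 3.2922 m/s².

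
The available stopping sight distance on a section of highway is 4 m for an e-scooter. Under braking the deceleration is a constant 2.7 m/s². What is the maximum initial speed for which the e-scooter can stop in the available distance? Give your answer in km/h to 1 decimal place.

Maximum speed ≈ 16.7 km/h

v²/(2a) = d ⇒ v = √(2 × 2.700 × 4) = √21.60 = 4.6476 m/s.
4.6476 m/s × 3.6 = 16.731 km/h.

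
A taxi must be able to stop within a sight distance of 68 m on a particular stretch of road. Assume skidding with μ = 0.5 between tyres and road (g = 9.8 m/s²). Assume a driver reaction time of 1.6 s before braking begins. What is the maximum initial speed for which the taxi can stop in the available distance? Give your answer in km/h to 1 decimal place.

a = μg = 0.5 × 9.8 = 4.900 m/s².
Stopping distance: v·t_r + v²/(2a) = 68 with t_r = 1.6 s and a = 4.900 m/s².
So v² + 15.680 v − 666.40 = 0.
Positive root: v = −a·t_r + √((a·t_r)² + 2a·d) = −7.840 + √(61.466 + 666.40) = 19.1390 m/s.
19.1390 m/s × 3.6 = 68.900 km/h.

Maximum speed ≈ 68.9 km/h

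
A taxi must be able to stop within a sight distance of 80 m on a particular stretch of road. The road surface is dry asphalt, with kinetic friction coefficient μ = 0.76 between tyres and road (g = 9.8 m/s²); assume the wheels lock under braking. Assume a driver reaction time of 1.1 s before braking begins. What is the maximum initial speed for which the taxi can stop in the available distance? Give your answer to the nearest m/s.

Maximum speed ≈ 27 m/s

a = μg = 0.76 × 9.8 = 7.448 m/s².
Stopping distance: v·t_r + v²/(2a) = 80 with t_r = 1.1 s and a = 7.448 m/s².
So v² + 16.386 v − 1191.68 = 0.
Positive root: v = −a·t_r + √((a·t_r)² + 2a·d) = −8.193 + √(67.125 + 1191.68) = 27.2866 m/s.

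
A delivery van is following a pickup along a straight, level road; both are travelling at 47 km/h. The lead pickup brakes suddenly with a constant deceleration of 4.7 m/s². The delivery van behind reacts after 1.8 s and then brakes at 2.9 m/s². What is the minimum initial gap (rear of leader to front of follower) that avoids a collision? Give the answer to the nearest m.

Minimum gap ≈ 35 m

47 km/h ÷ 3.6 = 13.0556 m/s.
Leader travels v²/(2a_L) = 170.449 / 9.400 = 18.133 m before stopping.
Follower covers v·t_r = 13.0556 × 1.8 = 23.500 m while reacting, then v²/(2a_F) = 170.449 / 5.800 = 29.388 m while braking, for a total of 23.500 + 29.388 = 52.888 m.
Since a_F ≤ a_L and the follower starts braking later, the follower is never slower than the leader, so the closest approach is when both have stopped.
Minimum gap = 52.888 − 18.133 = 34.755 m.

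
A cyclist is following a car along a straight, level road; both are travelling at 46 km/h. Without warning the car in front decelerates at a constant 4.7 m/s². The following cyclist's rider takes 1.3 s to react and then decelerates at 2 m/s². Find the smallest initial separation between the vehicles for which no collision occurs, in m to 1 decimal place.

46 km/h ÷ 3.6 = 12.7778 m/s.
Leader travels v²/(2a_L) = 163.272 / 9.400 = 17.369 m before stopping.
Follower covers v·t_r = 12.7778 × 1.3 = 16.611 m while reacting, then v²/(2a_F) = 163.272 / 4.000 = 40.818 m while braking, for a total of 16.611 + 40.818 = 57.429 m.
Since a_F ≤ a_L and the follower starts braking later, the follower is never slower than the leader, so the closest approach is when both have stopped.
Minimum gap = 57.429 − 17.369 = 40.060 m.

Minimum gap ≈ 40.1 m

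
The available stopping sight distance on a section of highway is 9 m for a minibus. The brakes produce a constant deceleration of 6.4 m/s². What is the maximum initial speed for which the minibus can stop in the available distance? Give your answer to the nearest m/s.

v²/(2a) = d ⇒ v = √(2 × 6.400 × 9) = √115.20 = 10.7331 m/s.

Maximum speed ≈ 11 m/s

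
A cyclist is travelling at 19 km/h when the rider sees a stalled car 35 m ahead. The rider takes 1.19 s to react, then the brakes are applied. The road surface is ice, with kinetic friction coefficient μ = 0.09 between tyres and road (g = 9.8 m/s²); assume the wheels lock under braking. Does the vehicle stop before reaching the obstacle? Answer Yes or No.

Yes

19 km/h ÷ 3.6 = 5.2778 m/s.
a = μg = 0.09 × 9.8 = 0.882 m/s².
Reaction distance = 5.2778 × 1.19 = 6.281 m.
Braking distance = v²/(2a) = 27.855 / 1.764 = 15.791 m.
Total stopping distance = 6.281 + 15.791 = 22.072 m, vs 35 m available — it stops with 35 − 22.072 = 12.928 m to spare.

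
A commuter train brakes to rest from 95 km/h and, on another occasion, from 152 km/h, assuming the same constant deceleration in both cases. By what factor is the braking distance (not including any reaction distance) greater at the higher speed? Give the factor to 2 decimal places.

Factor ≈ 2.56

Braking distance d = v²/(2a), so with a fixed, d ∝ v².
Factor = (152/95)² = 1.6000² = 2.5600.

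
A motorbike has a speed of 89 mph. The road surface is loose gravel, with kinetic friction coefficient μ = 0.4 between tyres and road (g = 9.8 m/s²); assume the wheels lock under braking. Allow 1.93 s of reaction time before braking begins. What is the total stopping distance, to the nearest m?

89 mph × 0.44704 = 39.7866 m/s.
a = μg = 0.4 × 9.8 = 3.920 m/s².
Reaction distance = v·t_r = 39.7866 × 1.93 = 76.788 m.
Braking distance = v²/(2a) = 39.7866² / (2 × 3.920) = 1582.974 / 7.840 = 201.910 m.
Total = 76.788 + 201.910 = 278.698 m.

Total stopping distance ≈ 279 m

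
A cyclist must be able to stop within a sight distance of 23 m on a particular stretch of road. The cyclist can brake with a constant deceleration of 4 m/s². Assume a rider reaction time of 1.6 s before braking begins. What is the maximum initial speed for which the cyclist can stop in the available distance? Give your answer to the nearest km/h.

Stopping distance: v·t_r + v²/(2a) = 23 with t_r = 1.6 s and a = 4.000 m/s².
So v² + 12.800 v − 184.00 = 0.
Positive root: v = −a·t_r + √((a·t_r)² + 2a·d) = −6.400 + √(40.960 + 184.00) = 8.5987 m/s.
8.5987 m/s × 3.6 = 30.955 km/h.

Maximum speed ≈ 31 km/h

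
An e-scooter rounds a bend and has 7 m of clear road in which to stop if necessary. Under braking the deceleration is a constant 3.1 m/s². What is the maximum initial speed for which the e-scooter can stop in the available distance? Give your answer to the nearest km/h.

v²/(2a) = d ⇒ v = √(2 × 3.100 × 7) = √43.40 = 6.5879 m/s.
6.5879 m/s × 3.6 = 23.716 km/h.

Maximum speed ≈ 24 km/h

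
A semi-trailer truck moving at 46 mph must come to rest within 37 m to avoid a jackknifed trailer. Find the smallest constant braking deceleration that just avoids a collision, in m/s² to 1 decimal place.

46 mph × 0.44704 = 20.5638 m/s.
v² = 2a·d ⇒ a = v²/(2d) = 20.5638² / (2 × 37.000) = 422.870 / 74.000 = 5.7145 m/s².

Required deceleration ≈ 5.7 m/s²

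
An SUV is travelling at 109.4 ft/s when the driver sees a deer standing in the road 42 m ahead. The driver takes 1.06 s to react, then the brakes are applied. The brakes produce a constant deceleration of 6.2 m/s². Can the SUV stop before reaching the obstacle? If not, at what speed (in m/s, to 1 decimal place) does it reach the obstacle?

109.4 ft/s × 0.3048 = 33.3451 m/s.
Reaction distance = 33.3451 × 1.06 = 35.346 m.
Braking distance needed to stop: v²/(2a) = 1111.896 / 12.400 = 89.669 m, so total needed = 35.346 + 89.669 = 125.015 m > 42 m — it cannot stop.
Distance remaining when braking begins: 42 − 35.346 = 6.654 m.
v² = v₀² − 2a·d = 1111.896 − 2 × 6.200 × 6.654 = 1029.386 m²/s².
v = √1029.386 = 32.084 m/s.

No — it strikes the obstacle at 32.1 m/s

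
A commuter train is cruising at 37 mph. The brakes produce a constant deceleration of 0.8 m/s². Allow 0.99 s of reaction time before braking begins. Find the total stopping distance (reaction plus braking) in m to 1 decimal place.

Total stopping distance ≈ 187.4 m

37 mph × 0.44704 = 16.5405 m/s.
Reaction distance = v·t_r = 16.5405 × 0.99 = 16.375 m.
Braking distance = v²/(2a) = 16.5405² / (2 × 0.800) = 273.588 / 1.600 = 170.993 m.
Total = 16.375 + 170.993 = 187.368 m.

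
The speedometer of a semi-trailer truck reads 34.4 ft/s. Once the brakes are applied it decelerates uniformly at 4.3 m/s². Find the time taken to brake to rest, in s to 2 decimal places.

Braking time ≈ 2.44 s

34.4 ft/s × 0.3048 = 10.4851 m/s.
Braking time = v/a = 10.4851 / 4.300 = 2.438 s.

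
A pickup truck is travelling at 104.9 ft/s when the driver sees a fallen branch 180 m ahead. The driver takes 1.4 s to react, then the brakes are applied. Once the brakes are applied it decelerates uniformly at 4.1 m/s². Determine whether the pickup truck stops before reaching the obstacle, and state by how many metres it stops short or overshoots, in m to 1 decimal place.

Yes — it stops 10.6 m short of the obstacle

104.9 ft/s × 0.3048 = 31.9735 m/s.
Reaction distance = 31.9735 × 1.4 = 44.763 m.
Braking distance = v²/(2a) = 1022.305 / 8.200 = 124.671 m.
Total stopping distance = 44.763 + 124.671 = 169.434 m, vs 180 m available — it stops with 180 − 169.434 = 10.566 m to spare.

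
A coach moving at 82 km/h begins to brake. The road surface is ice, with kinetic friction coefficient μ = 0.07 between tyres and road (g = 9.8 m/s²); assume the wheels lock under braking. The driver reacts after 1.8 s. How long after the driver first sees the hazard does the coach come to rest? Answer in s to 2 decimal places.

Total time ≈ 35.00 s

82 km/h ÷ 3.6 = 22.7778 m/s.
a = μg = 0.07 × 9.8 = 0.686 m/s².
Braking time = v/a = 22.7778 / 0.686 = 33.204 s.
Total = 1.8 + 33.204 = 35.004 s.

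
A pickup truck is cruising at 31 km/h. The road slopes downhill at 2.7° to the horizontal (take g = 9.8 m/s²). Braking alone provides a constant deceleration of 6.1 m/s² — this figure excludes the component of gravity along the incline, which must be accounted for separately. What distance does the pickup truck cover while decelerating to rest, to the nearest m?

31 km/h ÷ 3.6 = 8.6111 m/s.
Gravity along the downhill slope reduces the braking deceleration: a_eff = 6.100 − 9.8·sin 2.7° = 6.100 − 0.462 = 5.638 m/s².
Braking distance = v²/(2a) = 8.6111² / (2 × 5.638) = 74.151 / 11.276 = 6.576 m.

Braking distance ≈ 7 m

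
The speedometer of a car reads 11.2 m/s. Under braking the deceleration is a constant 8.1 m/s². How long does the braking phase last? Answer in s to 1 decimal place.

Braking time ≈ 1.4 s

Braking time = v/a = 11.2000 / 8.100 = 1.383 s.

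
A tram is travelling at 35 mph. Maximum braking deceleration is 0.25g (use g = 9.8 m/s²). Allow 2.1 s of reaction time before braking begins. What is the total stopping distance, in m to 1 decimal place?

Total stopping distance ≈ 82.8 m

35 mph × 0.44704 = 15.6464 m/s.
a = 0.25 × 9.8 = 2.450 m/s².
Reaction distance = v·t_r = 15.6464 × 2.1 = 32.857 m.
Braking distance = v²/(2a) = 15.6464² / (2 × 2.450) = 244.810 / 4.900 = 49.961 m.
Total = 32.857 + 49.961 = 82.818 m.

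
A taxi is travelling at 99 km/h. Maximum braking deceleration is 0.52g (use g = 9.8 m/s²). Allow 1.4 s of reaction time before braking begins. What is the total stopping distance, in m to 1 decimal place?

99 km/h ÷ 3.6 = 27.5000 m/s.
a = 0.52 × 9.8 = 5.096 m/s².
Reaction distance = v·t_r = 27.5000 × 1.4 = 38.500 m.
Braking distance = v²/(2a) = 27.5000² / (2 × 5.096) = 756.250 / 10.192 = 74.200 m.
Total = 38.500 + 74.200 = 112.700 m.

Total stopping distance ≈ 112.7 m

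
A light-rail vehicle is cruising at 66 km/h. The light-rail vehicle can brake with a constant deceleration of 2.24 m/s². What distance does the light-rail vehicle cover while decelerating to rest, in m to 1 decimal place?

Braking distance ≈ 75.0 m

66 km/h ÷ 3.6 = 18.3333 m/s.
Braking distance = v²/(2a) = 18.3333² / (2 × 2.240) = 336.110 / 4.480 = 75.025 m.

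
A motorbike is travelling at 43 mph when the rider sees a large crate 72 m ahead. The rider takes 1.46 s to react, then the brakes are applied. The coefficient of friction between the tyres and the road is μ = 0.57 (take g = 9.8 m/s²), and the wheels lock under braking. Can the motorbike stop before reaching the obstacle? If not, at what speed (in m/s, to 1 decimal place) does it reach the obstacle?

Yes — it stops about 10.9 m short of the obstacle, so it never reaches it

43 mph × 0.44704 = 19.2227 m/s.
a = μg = 0.57 × 9.8 = 5.586 m/s².
Reaction distance = 19.2227 × 1.46 = 28.065 m.
Braking distance = v²/(2a) = 369.512 / 11.172 = 33.075 m.
Total stopping distance = 28.065 + 33.075 = 61.140 m, vs 72 m available — it stops with 72 − 61.140 = 10.860 m to spare.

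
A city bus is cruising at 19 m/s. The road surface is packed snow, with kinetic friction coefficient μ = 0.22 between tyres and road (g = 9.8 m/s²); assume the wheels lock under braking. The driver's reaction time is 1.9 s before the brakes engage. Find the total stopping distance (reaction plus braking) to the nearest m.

Total stopping distance ≈ 120 m

a = μg = 0.22 × 9.8 = 2.156 m/s².
Reaction distance = v·t_r = 19.0000 × 1.9 = 36.100 m.
Braking distance = v²/(2a) = 19.0000² / (2 × 2.156) = 361.000 / 4.312 = 83.720 m.
Total = 36.100 + 83.720 = 119.820 m.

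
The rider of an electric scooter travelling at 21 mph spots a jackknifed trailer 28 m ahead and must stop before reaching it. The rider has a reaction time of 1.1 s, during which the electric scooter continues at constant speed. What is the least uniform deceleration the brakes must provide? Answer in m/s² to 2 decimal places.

Required deceleration ≈ 2.49 m/s²

21 mph × 0.44704 = 9.3878 m/s.
Distance covered during reaction = 9.3878 × 1.1 = 10.327 m.
Distance available for braking: 28 − 10.327 = 17.673 m.
v² = 2a·d ⇒ a = v²/(2d) = 9.3878² / (2 × 17.673) = 88.131 / 35.346 = 2.4934 m/s².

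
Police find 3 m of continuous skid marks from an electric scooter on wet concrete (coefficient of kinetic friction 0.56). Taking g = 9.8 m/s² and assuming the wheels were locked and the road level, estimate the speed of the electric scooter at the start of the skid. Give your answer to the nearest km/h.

Initial speed ≈ 21 km/h

Deceleration a = μg = 0.56 × 9.8 = 5.488 m/s².
v = √(2a·d) = √(2 × 5.488 × 3) = √32.928 = 5.7383 m/s.
= 5.7383 × 3.6 = 20.658 km/h.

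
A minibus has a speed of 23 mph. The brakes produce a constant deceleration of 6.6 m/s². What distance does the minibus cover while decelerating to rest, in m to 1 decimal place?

Braking distance ≈ 8.0 m

23 mph × 0.44704 = 10.2819 m/s.
Braking distance = v²/(2a) = 10.2819² / (2 × 6.600) = 105.717 / 13.200 = 8.009 m.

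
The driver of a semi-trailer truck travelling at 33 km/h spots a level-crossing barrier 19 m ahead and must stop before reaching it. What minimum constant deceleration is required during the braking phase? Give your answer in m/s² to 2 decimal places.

33 km/h ÷ 3.6 = 9.1667 m/s.
v² = 2a·d ⇒ a = v²/(2d) = 9.1667² / (2 × 19.000) = 84.028 / 38.000 = 2.2113 m/s².

Required deceleration ≈ 2.21 m/s²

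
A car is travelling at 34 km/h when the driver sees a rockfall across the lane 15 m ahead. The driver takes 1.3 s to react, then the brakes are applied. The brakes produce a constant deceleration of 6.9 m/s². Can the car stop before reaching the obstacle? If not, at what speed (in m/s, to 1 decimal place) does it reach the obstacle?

34 km/h ÷ 3.6 = 9.4444 m/s.
Reaction distance = 9.4444 × 1.3 = 12.278 m.
Braking distance needed to stop: v²/(2a) = 89.197 / 13.800 = 6.464 m, so total needed = 12.278 + 6.464 = 18.742 m > 15 m — it cannot stop.
Distance remaining when braking begins: 15 − 12.278 = 2.722 m.
v² = v₀² − 2a·d = 89.197 − 2 × 6.900 × 2.722 = 51.633 m²/s².
v = √51.633 = 7.186 m/s.

No — it strikes the obstacle at 7.2 m/s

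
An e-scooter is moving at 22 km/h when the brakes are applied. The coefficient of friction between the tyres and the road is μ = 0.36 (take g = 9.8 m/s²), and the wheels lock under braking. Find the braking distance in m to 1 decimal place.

Braking distance ≈ 5.3 m

22 km/h ÷ 3.6 = 6.1111 m/s.
a = μg = 0.36 × 9.8 = 3.528 m/s².
Braking distance = v²/(2a) = 6.1111² / (2 × 3.528) = 37.346 / 7.056 = 5.293 m.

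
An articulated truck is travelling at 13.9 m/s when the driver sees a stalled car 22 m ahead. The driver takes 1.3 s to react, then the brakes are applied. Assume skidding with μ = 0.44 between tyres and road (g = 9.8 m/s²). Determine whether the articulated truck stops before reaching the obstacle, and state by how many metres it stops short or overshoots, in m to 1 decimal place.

No — it overshoots by 18.5 m

a = μg = 0.44 × 9.8 = 4.312 m/s².
Reaction distance = 13.9000 × 1.3 = 18.070 m.
Braking distance = v²/(2a) = 193.210 / 8.624 = 22.404 m.
Total stopping distance = 18.070 + 22.404 = 40.474 m, vs 22 m available — it cannot stop in time and overshoots by 40.474 − 22 = 18.474 m.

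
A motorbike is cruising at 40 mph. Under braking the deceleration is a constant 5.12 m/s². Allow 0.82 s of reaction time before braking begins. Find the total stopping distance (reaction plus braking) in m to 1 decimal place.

40 mph × 0.44704 = 17.8816 m/s.
Reaction distance = v·t_r = 17.8816 × 0.82 = 14.663 m.
Braking distance = v²/(2a) = 17.8816² / (2 × 5.120) = 319.752 / 10.240 = 31.226 m.
Total = 14.663 + 31.226 = 45.889 m.

Total stopping distance ≈ 45.9 m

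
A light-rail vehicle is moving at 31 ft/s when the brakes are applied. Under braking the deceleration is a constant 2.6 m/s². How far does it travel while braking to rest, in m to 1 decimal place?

Braking distance ≈ 17.2 m

31 ft/s × 0.3048 = 9.4488 m/s.
Braking distance = v²/(2a) = 9.4488² / (2 × 2.600) = 89.280 / 5.200 = 17.169 m.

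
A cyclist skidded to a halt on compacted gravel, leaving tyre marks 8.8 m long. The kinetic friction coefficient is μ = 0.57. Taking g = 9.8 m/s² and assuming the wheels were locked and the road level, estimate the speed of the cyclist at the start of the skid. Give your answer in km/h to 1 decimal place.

Initial speed ≈ 35.7 km/h

Deceleration a = μg = 0.57 × 9.8 = 5.586 m/s².
v = √(2a·d) = √(2 × 5.586 × 8.8) = √98.314 = 9.9153 m/s.
= 9.9153 × 3.6 = 35.695 km/h.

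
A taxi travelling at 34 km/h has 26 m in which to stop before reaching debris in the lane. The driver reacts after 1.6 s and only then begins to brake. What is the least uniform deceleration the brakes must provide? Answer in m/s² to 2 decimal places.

34 km/h ÷ 3.6 = 9.4444 m/s.
Distance covered during reaction = 9.4444 × 1.6 = 15.111 m.
Distance available for braking: 26 − 15.111 = 10.889 m.
v² = 2a·d ⇒ a = v²/(2d) = 9.4444² / (2 × 10.889) = 89.197 / 21.778 = 4.0957 m/s².

Required deceleration ≈ 4.10 m/s²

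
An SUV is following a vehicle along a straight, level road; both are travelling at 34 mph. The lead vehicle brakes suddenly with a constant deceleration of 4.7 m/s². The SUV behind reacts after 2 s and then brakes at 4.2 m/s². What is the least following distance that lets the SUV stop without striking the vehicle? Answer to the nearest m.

Minimum gap ≈ 33 m

34 mph × 0.44704 = 15.1994 m/s.
Leader travels v²/(2a_L) = 231.022 / 9.400 = 24.577 m before stopping.
Follower covers v·t_r = 15.1994 × 2 = 30.399 m while reacting, then v²/(2a_F) = 231.022 / 8.400 = 27.503 m while braking, for a total of 30.399 + 27.503 = 57.902 m.
Since a_F ≤ a_L and the follower starts braking later, the follower is never slower than the leader, so the closest approach is when both have stopped.
Minimum gap = 57.902 − 24.577 = 33.325 m.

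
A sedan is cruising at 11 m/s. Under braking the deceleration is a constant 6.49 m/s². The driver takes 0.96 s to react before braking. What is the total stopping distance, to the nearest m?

Total stopping distance ≈ 20 m

Reaction distance = v·t_r = 11.0000 × 0.96 = 10.560 m.
Braking distance = v²/(2a) = 11.0000² / (2 × 6.490) = 121.000 / 12.980 = 9.322 m.
Total = 10.560 + 9.322 = 19.882 m.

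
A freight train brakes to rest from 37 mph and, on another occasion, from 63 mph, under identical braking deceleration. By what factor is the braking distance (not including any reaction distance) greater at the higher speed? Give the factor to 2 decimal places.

Factor ≈ 2.90

Braking distance d = v²/(2a), so with a fixed, d ∝ v².
Factor = (63/37)² = 1.7027² = 2.8992.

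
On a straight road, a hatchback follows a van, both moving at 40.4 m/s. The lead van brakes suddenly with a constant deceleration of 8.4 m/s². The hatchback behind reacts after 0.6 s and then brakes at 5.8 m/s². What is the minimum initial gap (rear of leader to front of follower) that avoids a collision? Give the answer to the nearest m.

Minimum gap ≈ 68 m

Leader travels v²/(2a_L) = 1632.160 / 16.800 = 97.152 m before stopping.
Follower covers v·t_r = 40.4000 × 0.6 = 24.240 m while reacting, then v²/(2a_F) = 1632.160 / 11.600 = 140.703 m while braking, for a total of 24.240 + 140.703 = 164.943 m.
Since a_F ≤ a_L and the follower starts braking later, the follower is never slower than the leader, so the closest approach is when both have stopped.
Minimum gap = 164.943 − 97.152 = 67.791 m.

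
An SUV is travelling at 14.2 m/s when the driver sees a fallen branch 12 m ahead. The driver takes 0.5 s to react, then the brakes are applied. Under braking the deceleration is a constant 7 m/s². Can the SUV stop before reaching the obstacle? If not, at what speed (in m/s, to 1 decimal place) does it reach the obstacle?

No — it strikes the obstacle at 11.5 m/s

Reaction distance = 14.2000 × 0.5 = 7.100 m.
Braking distance needed to stop: v²/(2a) = 201.640 / 14.000 = 14.403 m, so total needed = 7.100 + 14.403 = 21.503 m > 12 m — it cannot stop.
Distance remaining when braking begins: 12 − 7.100 = 4.900 m.
v² = v₀² − 2a·d = 201.640 − 2 × 7.000 × 4.900 = 133.040 m²/s².
v = √133.040 = 11.534 m/s.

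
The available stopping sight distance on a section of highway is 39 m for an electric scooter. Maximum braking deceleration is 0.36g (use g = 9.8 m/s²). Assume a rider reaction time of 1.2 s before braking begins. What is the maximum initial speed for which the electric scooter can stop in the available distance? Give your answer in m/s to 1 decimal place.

a = 0.36 × 9.8 = 3.528 m/s².
Stopping distance: v·t_r + v²/(2a) = 39 with t_r = 1.2 s and a = 3.528 m/s².
So v² + 8.467 v − 275.18 = 0.
Positive root: v = −a·t_r + √((a·t_r)² + 2a·d) = −4.234 + √(17.927 + 275.18) = 12.8864 m/s.

Maximum speed ≈ 12.9 m/s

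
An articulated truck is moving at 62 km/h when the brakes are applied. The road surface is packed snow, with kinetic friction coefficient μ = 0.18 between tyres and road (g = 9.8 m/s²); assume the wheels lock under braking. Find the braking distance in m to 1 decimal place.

62 km/h ÷ 3.6 = 17.2222 m/s.
a = μg = 0.18 × 9.8 = 1.764 m/s².
Braking distance = v²/(2a) = 17.2222² / (2 × 1.764) = 296.604 / 3.528 = 84.071 m.

Braking distance ≈ 84.1 m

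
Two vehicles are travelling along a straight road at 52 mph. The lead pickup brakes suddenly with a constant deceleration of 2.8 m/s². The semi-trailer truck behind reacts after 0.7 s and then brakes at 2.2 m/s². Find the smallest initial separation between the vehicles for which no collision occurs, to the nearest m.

Minimum gap ≈ 43 m

52 mph × 0.44704 = 23.2461 m/s.
Leader travels v²/(2a_L) = 540.381 / 5.600 = 96.497 m before stopping.
Follower covers v·t_r = 23.2461 × 0.7 = 16.272 m while reacting, then v²/(2a_F) = 540.381 / 4.400 = 122.814 m while braking, for a total of 16.272 + 122.814 = 139.086 m.
Since a_F ≤ a_L and the follower starts braking later, the follower is never slower than the leader, so the closest approach is when both have stopped.
Minimum gap = 139.086 − 96.497 = 42.589 m.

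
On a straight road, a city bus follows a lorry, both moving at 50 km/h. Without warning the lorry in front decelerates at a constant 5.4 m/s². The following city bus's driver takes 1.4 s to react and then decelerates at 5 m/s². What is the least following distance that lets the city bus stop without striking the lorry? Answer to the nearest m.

Minimum gap ≈ 21 m

50 km/h ÷ 3.6 = 13.8889 m/s.
Leader travels v²/(2a_L) = 192.902 / 10.800 = 17.861 m before stopping.
Follower covers v·t_r = 13.8889 × 1.4 = 19.444 m while reacting, then v²/(2a_F) = 192.902 / 10.000 = 19.290 m while braking, for a total of 19.444 + 19.290 = 38.734 m.
Since a_F ≤ a_L and the follower starts braking later, the follower is never slower than the leader, so the closest approach is when both have stopped.
Minimum gap = 38.734 − 17.861 = 20.873 m.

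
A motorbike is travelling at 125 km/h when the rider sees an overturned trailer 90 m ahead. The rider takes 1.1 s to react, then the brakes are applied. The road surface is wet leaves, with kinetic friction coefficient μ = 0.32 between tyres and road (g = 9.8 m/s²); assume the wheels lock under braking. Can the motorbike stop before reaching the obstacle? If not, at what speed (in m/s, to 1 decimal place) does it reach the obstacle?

125 km/h ÷ 3.6 = 34.7222 m/s.
a = μg = 0.32 × 9.8 = 3.136 m/s².
Reaction distance = 34.7222 × 1.1 = 38.194 m.
Braking distance needed to stop: v²/(2a) = 1205.631 / 6.272 = 192.224 m, so total needed = 38.194 + 192.224 = 230.418 m > 90 m — it cannot stop.
Distance remaining when braking begins: 90 − 38.194 = 51.806 m.
v² = v₀² − 2a·d = 1205.631 − 2 × 3.136 × 51.806 = 880.704 m²/s².
v = √880.704 = 29.677 m/s.

No — it strikes the obstacle at 29.7 m/s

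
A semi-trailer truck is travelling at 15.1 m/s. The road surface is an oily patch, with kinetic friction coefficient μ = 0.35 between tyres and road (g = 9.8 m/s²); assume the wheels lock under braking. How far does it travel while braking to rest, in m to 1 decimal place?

a = μg = 0.35 × 9.8 = 3.430 m/s².
Braking distance = v²/(2a) = 15.1000² / (2 × 3.430) = 228.010 / 6.860 = 33.238 m.

Braking distance ≈ 33.2 m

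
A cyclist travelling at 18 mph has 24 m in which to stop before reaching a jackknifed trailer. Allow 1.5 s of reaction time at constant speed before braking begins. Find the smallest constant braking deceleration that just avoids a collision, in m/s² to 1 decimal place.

Required deceleration ≈ 2.7 m/s²

18 mph × 0.44704 = 8.0467 m/s.
Distance covered during reaction = 8.0467 × 1.5 = 12.070 m.
Distance available for braking: 24 − 12.070 = 11.930 m.
v² = 2a·d ⇒ a = v²/(2d) = 8.0467² / (2 × 11.930) = 64.749 / 23.860 = 2.7137 m/s².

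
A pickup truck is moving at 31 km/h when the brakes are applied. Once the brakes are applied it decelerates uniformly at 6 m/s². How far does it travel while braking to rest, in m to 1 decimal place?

Braking distance ≈ 6.2 m

31 km/h ÷ 3.6 = 8.6111 m/s.
Braking distance = v²/(2a) = 8.6111² / (2 × 6.000) = 74.151 / 12.000 = 6.179 m.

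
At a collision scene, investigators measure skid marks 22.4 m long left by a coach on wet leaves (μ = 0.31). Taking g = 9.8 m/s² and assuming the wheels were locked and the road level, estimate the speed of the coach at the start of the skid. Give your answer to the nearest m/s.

Deceleration a = μg = 0.31 × 9.8 = 3.038 m/s².
v = √(2a·d) = √(2 × 3.038 × 22.4) = √136.102 = 11.6663 m/s.

Initial speed ≈ 12 m/s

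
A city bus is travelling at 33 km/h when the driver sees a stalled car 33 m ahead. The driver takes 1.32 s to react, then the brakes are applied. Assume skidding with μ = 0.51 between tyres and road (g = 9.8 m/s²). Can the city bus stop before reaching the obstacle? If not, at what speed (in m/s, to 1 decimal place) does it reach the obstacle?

33 km/h ÷ 3.6 = 9.1667 m/s.
a = μg = 0.51 × 9.8 = 4.998 m/s².
Reaction distance = 9.1667 × 1.32 = 12.100 m.
Braking distance = v²/(2a) = 84.028 / 9.996 = 8.406 m.
Total stopping distance = 12.100 + 8.406 = 20.506 m, vs 33 m available — it stops with 33 − 20.506 = 12.494 m to spare.

Yes — it stops about 12.5 m short of the obstacle, so it never reaches it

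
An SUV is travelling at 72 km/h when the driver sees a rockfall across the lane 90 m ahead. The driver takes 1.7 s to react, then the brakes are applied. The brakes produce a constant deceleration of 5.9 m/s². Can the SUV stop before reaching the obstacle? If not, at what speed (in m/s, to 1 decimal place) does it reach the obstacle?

72 km/h ÷ 3.6 = 20.0000 m/s.
Reaction distance = 20.0000 × 1.7 = 34.000 m.
Braking distance = v²/(2a) = 400.000 / 11.800 = 33.898 m.
Total stopping distance = 34.000 + 33.898 = 67.898 m, vs 90 m available — it stops with 90 − 67.898 = 22.102 m to spare.

Yes — it stops about 22.1 m short of the obstacle, so it never reaches it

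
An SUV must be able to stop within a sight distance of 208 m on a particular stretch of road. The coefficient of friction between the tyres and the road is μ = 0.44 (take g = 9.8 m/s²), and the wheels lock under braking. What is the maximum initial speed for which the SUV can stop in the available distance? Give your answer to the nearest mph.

Maximum speed ≈ 95 mph

a = μg = 0.44 × 9.8 = 4.312 m/s².
v²/(2a) = d ⇒ v = √(2 × 4.312 × 208) = √1793.79 = 42.3532 m/s.
42.3532 m/s ÷ 0.44704 = 94.741 mph.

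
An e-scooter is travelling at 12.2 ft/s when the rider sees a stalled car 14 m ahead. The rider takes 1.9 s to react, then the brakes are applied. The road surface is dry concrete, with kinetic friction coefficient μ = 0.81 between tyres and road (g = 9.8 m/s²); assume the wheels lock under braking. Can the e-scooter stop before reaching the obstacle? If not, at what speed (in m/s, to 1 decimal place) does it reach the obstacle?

12.2 ft/s × 0.3048 = 3.7186 m/s.
a = μg = 0.81 × 9.8 = 7.938 m/s².
Reaction distance = 3.7186 × 1.9 = 7.065 m.
Braking distance = v²/(2a) = 13.828 / 15.876 = 0.871 m.
Total stopping distance = 7.065 + 0.871 = 7.936 m, vs 14 m available — it stops with 14 − 7.936 = 6.064 m to spare.

Yes — it stops about 6.1 m short of the obstacle, so it never reaches it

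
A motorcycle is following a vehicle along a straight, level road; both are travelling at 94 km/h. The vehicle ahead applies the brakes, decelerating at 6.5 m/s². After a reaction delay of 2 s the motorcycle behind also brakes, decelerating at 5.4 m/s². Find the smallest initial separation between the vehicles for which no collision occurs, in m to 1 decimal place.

Minimum gap ≈ 62.9 m

94 km/h ÷ 3.6 = 26.1111 m/s.
Leader travels v²/(2a_L) = 681.790 / 13.000 = 52.445 m before stopping.
Follower covers v·t_r = 26.1111 × 2 = 52.222 m while reacting, then v²/(2a_F) = 681.790 / 10.800 = 63.129 m while braking, for a total of 52.222 + 63.129 = 115.351 m.
Since a_F ≤ a_L and the follower starts braking later, the follower is never slower than the leader, so the closest approach is when both have stopped.
Minimum gap = 115.351 − 52.445 = 62.906 m.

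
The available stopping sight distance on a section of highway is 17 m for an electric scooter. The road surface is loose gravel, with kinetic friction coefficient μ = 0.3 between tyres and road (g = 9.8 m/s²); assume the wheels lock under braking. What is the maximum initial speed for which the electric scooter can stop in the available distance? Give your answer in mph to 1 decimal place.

Maximum speed ≈ 22.4 mph

a = μg = 0.3 × 9.8 = 2.940 m/s².
v²/(2a) = d ⇒ v = √(2 × 2.940 × 17) = √99.96 = 9.9980 m/s.
9.9980 m/s ÷ 0.44704 = 22.365 mph.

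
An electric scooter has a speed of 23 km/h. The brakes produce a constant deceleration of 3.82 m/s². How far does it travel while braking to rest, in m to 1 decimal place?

Braking distance ≈ 5.3 m

23 km/h ÷ 3.6 = 6.3889 m/s.
Braking distance = v²/(2a) = 6.3889² / (2 × 3.820) = 40.818 / 7.640 = 5.343 m.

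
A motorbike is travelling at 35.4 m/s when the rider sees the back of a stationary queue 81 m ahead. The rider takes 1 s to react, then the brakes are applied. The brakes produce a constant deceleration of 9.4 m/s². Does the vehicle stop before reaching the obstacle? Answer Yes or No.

Reaction distance = 35.4000 × 1 = 35.400 m.
Braking distance = v²/(2a) = 1253.160 / 18.800 = 66.657 m.
Total stopping distance = 35.400 + 66.657 = 102.057 m, vs 81 m available — it cannot stop in time and overshoots by 102.057 − 81 = 21.057 m.

No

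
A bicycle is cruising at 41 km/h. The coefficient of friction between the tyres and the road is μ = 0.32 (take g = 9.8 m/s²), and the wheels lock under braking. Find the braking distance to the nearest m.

Braking distance ≈ 21 m

41 km/h ÷ 3.6 = 11.3889 m/s.
a = μg = 0.32 × 9.8 = 3.136 m/s².
Braking distance = v²/(2a) = 11.3889² / (2 × 3.136) = 129.707 / 6.272 = 20.680 m.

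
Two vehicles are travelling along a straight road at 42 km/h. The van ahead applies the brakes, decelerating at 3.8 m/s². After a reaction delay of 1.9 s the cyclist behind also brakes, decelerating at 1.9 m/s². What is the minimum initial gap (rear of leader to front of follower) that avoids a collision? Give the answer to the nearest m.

42 km/h ÷ 3.6 = 11.6667 m/s.
Leader travels v²/(2a_L) = 136.112 / 7.600 = 17.909 m before stopping.
Follower covers v·t_r = 11.6667 × 1.9 = 22.167 m while reacting, then v²/(2a_F) = 136.112 / 3.800 = 35.819 m while braking, for a total of 22.167 + 35.819 = 57.986 m.
Since a_F ≤ a_L and the follower starts braking later, the follower is never slower than the leader, so the closest approach is when both have stopped.
Minimum gap = 57.986 − 17.909 = 40.077 m.

Minimum gap ≈ 40 m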